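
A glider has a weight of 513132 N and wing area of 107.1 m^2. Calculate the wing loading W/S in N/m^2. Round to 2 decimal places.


Step 1: Wing loading = W / S = 513132 / 107.1
Step 2: Wing loading = 4791.15 N/m^2

4791.15


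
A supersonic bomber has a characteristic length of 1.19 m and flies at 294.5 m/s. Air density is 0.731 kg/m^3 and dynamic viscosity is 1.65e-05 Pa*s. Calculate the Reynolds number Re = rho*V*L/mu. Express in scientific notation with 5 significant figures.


Step 1: Numerator = rho * V * L = 0.731 * 294.5 * 1.19 = 256.182605
Step 2: Re = 256.182605 / 1.65e-05
Step 3: Re = 1.5526e+07

1.5526e+07


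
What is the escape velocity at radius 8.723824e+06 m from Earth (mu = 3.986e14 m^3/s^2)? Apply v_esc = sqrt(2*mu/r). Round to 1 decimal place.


Step 1: 2*mu/r = 2 * 3.986e14 / 8.723824e+06 = 91381944.4317
Step 2: v_esc = sqrt(91381944.4317) = 9559.4 m/s

9559.4


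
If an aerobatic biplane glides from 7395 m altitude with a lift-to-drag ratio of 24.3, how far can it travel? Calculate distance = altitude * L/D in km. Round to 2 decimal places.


Step 1: Glide distance = altitude * L/D = 7395 * 24.3 = 179698.5 m
Step 2: Convert to km: 179698.5 / 1000 = 179.70 km

179.70


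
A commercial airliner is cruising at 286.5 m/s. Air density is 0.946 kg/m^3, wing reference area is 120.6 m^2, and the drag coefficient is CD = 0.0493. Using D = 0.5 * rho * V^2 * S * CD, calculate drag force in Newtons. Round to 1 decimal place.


Step 1: Dynamic pressure q = 0.5 * 0.946 * 286.5^2 = 38824.9042 Pa
Step 2: Drag D = q * S * CD = 38824.9042 * 120.6 * 0.0493
Step 3: D = 230836.6 N

230836.6


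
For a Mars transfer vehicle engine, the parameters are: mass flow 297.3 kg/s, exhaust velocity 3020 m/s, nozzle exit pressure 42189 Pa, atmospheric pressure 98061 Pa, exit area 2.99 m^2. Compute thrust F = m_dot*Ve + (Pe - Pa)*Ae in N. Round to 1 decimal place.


Step 1: Momentum thrust = m_dot * Ve = 297.3 * 3020 = 897846.0 N
Step 2: Pressure thrust = (Pe - Pa) * Ae = (42189 - 98061) * 2.99 = -167057.28 N
Step 3: Total thrust F = 897846.0 + -167057.28 = 730788.7 N

730788.7


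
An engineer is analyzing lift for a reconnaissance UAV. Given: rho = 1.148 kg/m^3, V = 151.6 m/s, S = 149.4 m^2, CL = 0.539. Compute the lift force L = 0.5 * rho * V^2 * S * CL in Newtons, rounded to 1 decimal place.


Step 1: Calculate dynamic pressure q = 0.5 * 1.148 * 151.6^2 = 0.5 * 1.148 * 22982.56 = 13191.9894 Pa
Step 2: Multiply by wing area and lift coefficient: L = 13191.9894 * 149.4 * 0.539
Step 3: L = 1970883.2223 * 0.539 = 1062306.1 N

1062306.1


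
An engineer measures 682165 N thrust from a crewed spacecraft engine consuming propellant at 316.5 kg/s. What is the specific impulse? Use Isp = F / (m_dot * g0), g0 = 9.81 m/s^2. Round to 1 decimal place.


Step 1: m_dot * g0 = 316.5 * 9.81 = 3104.87
Step 2: Isp = 682165 / 3104.87 = 219.7 s

219.7


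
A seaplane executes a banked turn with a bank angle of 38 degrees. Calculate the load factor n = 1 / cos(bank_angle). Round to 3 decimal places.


Step 1: Convert 38 degrees to radians = 0.663225
Step 2: cos(38 deg) = 0.788011
Step 3: n = 1 / 0.788011 = 1.269

1.269


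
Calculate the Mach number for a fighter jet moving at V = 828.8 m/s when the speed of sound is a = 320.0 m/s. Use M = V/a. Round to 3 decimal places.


Step 1: M = V / a = 828.8 / 320.0
Step 2: M = 2.590

2.590


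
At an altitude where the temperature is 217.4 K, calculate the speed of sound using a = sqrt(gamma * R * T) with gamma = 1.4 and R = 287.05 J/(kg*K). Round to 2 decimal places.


Step 1: gamma * R * T = 1.4 * 287.05 * 217.4 = 87366.538
Step 2: a = sqrt(87366.538) = 295.58 m/s

295.58


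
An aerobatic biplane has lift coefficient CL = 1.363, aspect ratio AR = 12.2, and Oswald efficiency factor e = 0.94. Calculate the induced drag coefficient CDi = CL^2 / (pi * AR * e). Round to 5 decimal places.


Step 1: CL^2 = 1.363^2 = 1.857769
Step 2: pi * AR * e = 3.14159 * 12.2 * 0.94 = 36.027785
Step 3: CDi = 1.857769 / 36.027785 = 0.05156

0.05156


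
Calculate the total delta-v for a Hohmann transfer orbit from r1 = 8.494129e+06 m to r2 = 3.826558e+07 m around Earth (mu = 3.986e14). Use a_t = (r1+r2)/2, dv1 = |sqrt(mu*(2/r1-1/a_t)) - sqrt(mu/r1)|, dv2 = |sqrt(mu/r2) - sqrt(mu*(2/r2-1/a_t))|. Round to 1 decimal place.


Step 1: Transfer semi-major axis a_t = (8.494129e+06 + 3.826558e+07) / 2 = 2.337985e+07 m
Step 2: v1 (circular at r1) = sqrt(mu/r1) = 6850.29 m/s
Step 3: v_t1 = sqrt(mu*(2/r1 - 1/a_t)) = 8763.8 m/s
Step 4: dv1 = |8763.8 - 6850.29| = 1913.51 m/s
Step 5: v2 (circular at r2) = 3227.49 m/s, v_t2 = 1945.37 m/s
Step 6: dv2 = |3227.49 - 1945.37| = 1282.11 m/s
Step 7: Total delta-v = 1913.51 + 1282.11 = 3195.6 m/s

3195.6


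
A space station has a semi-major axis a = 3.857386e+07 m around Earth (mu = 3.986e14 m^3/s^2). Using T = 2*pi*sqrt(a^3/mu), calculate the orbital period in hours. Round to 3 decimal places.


Step 1: a^3 / mu = 5.739569e+22 / 3.986e14 = 1.439932e+08
Step 2: sqrt(1.439932e+08) = 11999.717 s
Step 3: T = 2*pi * 11999.717 = 75396.45 s
Step 4: T in hours = 75396.45 / 3600 = 20.943 hours

20.943


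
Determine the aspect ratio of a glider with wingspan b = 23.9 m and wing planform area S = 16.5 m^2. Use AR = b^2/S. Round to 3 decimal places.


Step 1: b^2 = 23.9^2 = 571.21
Step 2: AR = 571.21 / 16.5 = 34.619

34.619


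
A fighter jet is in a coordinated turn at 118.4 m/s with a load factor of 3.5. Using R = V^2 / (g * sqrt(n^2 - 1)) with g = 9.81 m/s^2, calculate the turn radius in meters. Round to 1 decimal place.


Step 1: V^2 = 118.4^2 = 14018.56
Step 2: n^2 - 1 = 3.5^2 - 1 = 11.25
Step 3: sqrt(11.25) = 3.354102
Step 4: R = 14018.56 / (9.81 * 3.354102) = 426.0 m

426.0


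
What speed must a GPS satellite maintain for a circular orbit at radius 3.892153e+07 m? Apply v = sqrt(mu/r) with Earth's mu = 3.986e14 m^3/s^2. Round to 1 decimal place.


Step 1: mu / r = 3.986e14 / 3.892153e+07 = 10241118.4761
Step 2: v = sqrt(10241118.4761) = 3200.2 m/s

3200.2


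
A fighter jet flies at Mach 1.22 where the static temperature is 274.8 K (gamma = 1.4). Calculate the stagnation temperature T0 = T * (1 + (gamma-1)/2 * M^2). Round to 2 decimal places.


Step 1: (gamma-1)/2 = 0.2
Step 2: M^2 = 1.4884
Step 3: 1 + 0.2 * 1.4884 = 1.29768
Step 4: T0 = 274.8 * 1.29768 = 356.60 K

356.60


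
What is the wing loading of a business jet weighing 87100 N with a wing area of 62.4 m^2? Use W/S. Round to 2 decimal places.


Step 1: Wing loading = W / S = 87100 / 62.4
Step 2: Wing loading = 1395.83 N/m^2

1395.83


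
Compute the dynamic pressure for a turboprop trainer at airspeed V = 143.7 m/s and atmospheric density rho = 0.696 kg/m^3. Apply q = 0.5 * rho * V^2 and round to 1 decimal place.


Step 1: V^2 = 143.7^2 = 20649.69
Step 2: q = 0.5 * 0.696 * 20649.69
Step 3: q = 7186.1 Pa

7186.1


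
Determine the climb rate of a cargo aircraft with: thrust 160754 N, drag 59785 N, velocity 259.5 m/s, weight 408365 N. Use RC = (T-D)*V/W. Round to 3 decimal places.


Step 1: Excess thrust = T - D = 160754 - 59785 = 100969 N
Step 2: Excess power = 100969 * 259.5 = 26201455.5 W
Step 3: RC = 26201455.5 / 408365 = 64.162 m/s

64.162


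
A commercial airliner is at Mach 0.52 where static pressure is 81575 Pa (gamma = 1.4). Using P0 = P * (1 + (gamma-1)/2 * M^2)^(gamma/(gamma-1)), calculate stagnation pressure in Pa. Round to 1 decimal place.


Step 1: (gamma-1)/2 * M^2 = 0.2 * 0.2704 = 0.05408
Step 2: 1 + 0.05408 = 1.05408
Step 3: Exponent gamma/(gamma-1) = 3.5
Step 4: P0 = 81575 * 1.05408^3.5 = 98087.7 Pa

98087.7


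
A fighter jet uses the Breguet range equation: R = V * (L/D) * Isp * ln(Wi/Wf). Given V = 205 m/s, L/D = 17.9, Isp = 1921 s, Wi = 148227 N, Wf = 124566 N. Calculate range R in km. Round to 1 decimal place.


Step 1: Coefficient = V * (L/D) * Isp = 205 * 17.9 * 1921 = 7049109.5 m
Step 2: Wi/Wf = 148227 / 124566 = 1.189947
Step 3: ln(1.189947) = 0.173909
Step 4: R = 7049109.5 * 0.173909 = 1225904.9 m = 1225.9 km

1225.9


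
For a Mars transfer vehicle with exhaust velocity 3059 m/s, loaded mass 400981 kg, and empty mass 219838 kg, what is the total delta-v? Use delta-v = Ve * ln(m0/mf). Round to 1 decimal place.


Step 1: Mass ratio m0/mf = 400981 / 219838 = 1.823984
Step 2: ln(1.823984) = 0.601023
Step 3: delta-v = 3059 * 0.601023 = 1838.5 m/s

1838.5


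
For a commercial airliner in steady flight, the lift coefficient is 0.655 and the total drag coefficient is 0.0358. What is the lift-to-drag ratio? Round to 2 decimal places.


Step 1: L/D = CL / CD = 0.655 / 0.0358
Step 2: L/D = 18.30

18.30


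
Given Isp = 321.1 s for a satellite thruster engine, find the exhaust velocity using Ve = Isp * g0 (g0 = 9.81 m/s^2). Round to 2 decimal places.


Step 1: Ve = Isp * g0 = 321.1 * 9.81
Step 2: Ve = 3149.99 m/s

3149.99


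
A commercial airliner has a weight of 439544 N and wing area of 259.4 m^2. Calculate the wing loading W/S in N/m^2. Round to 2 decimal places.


Step 1: Wing loading = W / S = 439544 / 259.4
Step 2: Wing loading = 1694.46 N/m^2

1694.46


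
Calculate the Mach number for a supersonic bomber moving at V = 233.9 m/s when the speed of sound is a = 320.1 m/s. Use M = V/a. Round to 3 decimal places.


Step 1: M = V / a = 233.9 / 320.1
Step 2: M = 0.731

0.731


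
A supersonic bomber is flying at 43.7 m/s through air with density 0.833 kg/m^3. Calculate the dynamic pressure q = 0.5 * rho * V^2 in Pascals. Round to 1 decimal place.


Step 1: V^2 = 43.7^2 = 1909.69
Step 2: q = 0.5 * 0.833 * 1909.69
Step 3: q = 795.4 Pa

795.4


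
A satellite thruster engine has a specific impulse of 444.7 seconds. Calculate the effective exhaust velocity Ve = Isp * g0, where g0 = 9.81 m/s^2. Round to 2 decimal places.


Step 1: Ve = Isp * g0 = 444.7 * 9.81
Step 2: Ve = 4362.51 m/s

4362.51


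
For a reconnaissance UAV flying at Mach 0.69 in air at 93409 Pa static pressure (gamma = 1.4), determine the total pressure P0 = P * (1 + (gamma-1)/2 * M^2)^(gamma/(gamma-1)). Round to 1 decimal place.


Step 1: (gamma-1)/2 * M^2 = 0.2 * 0.4761 = 0.09522
Step 2: 1 + 0.09522 = 1.09522
Step 3: Exponent gamma/(gamma-1) = 3.5
Step 4: P0 = 93409 * 1.09522^3.5 = 128423.2 Pa

128423.2


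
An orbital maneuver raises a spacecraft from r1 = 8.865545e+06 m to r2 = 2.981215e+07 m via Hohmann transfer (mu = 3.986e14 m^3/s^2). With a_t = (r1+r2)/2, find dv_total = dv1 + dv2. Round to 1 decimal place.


Step 1: Transfer semi-major axis a_t = (8.865545e+06 + 2.981215e+07) / 2 = 1.933885e+07 m
Step 2: v1 (circular at r1) = sqrt(mu/r1) = 6705.26 m/s
Step 3: v_t1 = sqrt(mu*(2/r1 - 1/a_t)) = 8325.25 m/s
Step 4: dv1 = |8325.25 - 6705.26| = 1619.99 m/s
Step 5: v2 (circular at r2) = 3656.55 m/s, v_t2 = 2475.77 m/s
Step 6: dv2 = |3656.55 - 2475.77| = 1180.79 m/s
Step 7: Total delta-v = 1619.99 + 1180.79 = 2800.8 m/s

2800.8


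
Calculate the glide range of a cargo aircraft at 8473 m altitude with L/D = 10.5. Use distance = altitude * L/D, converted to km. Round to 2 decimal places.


Step 1: Glide distance = altitude * L/D = 8473 * 10.5 = 88966.5 m
Step 2: Convert to km: 88966.5 / 1000 = 88.97 km

88.97


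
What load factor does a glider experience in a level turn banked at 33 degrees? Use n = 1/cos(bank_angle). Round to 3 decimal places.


Step 1: Convert 33 degrees to radians = 0.575959
Step 2: cos(33 deg) = 0.838671
Step 3: n = 1 / 0.838671 = 1.192

1.192


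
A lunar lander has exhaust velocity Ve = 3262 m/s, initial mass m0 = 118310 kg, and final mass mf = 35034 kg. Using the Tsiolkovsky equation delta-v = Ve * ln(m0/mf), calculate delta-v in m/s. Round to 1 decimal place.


Step 1: Mass ratio m0/mf = 118310 / 35034 = 3.377005
Step 2: ln(3.377005) = 1.216989
Step 3: delta-v = 3262 * 1.216989 = 3969.8 m/s

3969.8


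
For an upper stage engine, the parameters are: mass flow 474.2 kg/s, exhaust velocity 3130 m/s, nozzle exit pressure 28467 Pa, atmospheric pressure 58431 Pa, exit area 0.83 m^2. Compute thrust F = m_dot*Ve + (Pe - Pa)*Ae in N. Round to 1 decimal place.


Step 1: Momentum thrust = m_dot * Ve = 474.2 * 3130 = 1484246.0 N
Step 2: Pressure thrust = (Pe - Pa) * Ae = (28467 - 58431) * 0.83 = -24870.12 N
Step 3: Total thrust F = 1484246.0 + -24870.12 = 1459375.9 N

1459375.9


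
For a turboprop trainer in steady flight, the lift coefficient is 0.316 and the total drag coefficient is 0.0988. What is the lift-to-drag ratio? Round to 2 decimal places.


Step 1: L/D = CL / CD = 0.316 / 0.0988
Step 2: L/D = 3.20

3.20


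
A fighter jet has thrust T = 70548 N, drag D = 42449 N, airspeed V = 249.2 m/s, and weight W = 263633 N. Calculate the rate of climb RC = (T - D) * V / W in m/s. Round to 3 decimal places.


Step 1: Excess thrust = T - D = 70548 - 42449 = 28099 N
Step 2: Excess power = 28099 * 249.2 = 7002270.8 W
Step 3: RC = 7002270.8 / 263633 = 26.561 m/s

26.561


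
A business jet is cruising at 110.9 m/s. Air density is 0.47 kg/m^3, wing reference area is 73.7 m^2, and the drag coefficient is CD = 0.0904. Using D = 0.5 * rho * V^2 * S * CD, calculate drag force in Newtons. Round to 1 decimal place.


Step 1: Dynamic pressure q = 0.5 * 0.47 * 110.9^2 = 2890.2204 Pa
Step 2: Drag D = q * S * CD = 2890.2204 * 73.7 * 0.0904
Step 3: D = 19256.0 N

19256.0


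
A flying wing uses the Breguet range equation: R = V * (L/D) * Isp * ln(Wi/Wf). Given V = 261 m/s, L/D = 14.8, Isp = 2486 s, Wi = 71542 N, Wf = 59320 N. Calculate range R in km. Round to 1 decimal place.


Step 1: Coefficient = V * (L/D) * Isp = 261 * 14.8 * 2486 = 9602920.8 m
Step 2: Wi/Wf = 71542 / 59320 = 1.206035
Step 3: ln(1.206035) = 0.187338
Step 4: R = 9602920.8 * 0.187338 = 1798993.6 m = 1799.0 km

1799.0


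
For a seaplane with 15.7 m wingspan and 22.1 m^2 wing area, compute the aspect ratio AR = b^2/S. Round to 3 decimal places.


Step 1: b^2 = 15.7^2 = 246.49
Step 2: AR = 246.49 / 22.1 = 11.153

11.153


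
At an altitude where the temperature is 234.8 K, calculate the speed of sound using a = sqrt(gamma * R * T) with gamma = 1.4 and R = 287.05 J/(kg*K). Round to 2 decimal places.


Step 1: gamma * R * T = 1.4 * 287.05 * 234.8 = 94359.076
Step 2: a = sqrt(94359.076) = 307.18 m/s

307.18


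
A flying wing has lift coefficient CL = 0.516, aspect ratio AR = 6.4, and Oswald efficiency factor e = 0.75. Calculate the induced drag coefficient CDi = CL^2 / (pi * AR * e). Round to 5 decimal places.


Step 1: CL^2 = 0.516^2 = 0.266256
Step 2: pi * AR * e = 3.14159 * 6.4 * 0.75 = 15.079645
Step 3: CDi = 0.266256 / 15.079645 = 0.01766

0.01766


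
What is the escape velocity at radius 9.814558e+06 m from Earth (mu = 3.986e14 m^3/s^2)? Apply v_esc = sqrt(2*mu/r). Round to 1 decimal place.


Step 1: 2*mu/r = 2 * 3.986e14 / 9.814558e+06 = 81226276.3132
Step 2: v_esc = sqrt(81226276.3132) = 9012.6 m/s

9012.6


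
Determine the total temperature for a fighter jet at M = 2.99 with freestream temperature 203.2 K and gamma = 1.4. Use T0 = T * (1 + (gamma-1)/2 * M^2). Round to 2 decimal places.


Step 1: (gamma-1)/2 = 0.2
Step 2: M^2 = 8.9401
Step 3: 1 + 0.2 * 8.9401 = 2.78802
Step 4: T0 = 203.2 * 2.78802 = 566.53 K

566.53


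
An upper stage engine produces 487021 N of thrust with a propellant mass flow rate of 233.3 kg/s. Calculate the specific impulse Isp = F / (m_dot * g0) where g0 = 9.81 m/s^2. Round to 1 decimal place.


Step 1: m_dot * g0 = 233.3 * 9.81 = 2288.67
Step 2: Isp = 487021 / 2288.67 = 212.8 s

212.8


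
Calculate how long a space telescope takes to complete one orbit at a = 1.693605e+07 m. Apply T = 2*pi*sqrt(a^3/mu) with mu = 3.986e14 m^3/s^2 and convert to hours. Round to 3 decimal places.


Step 1: a^3 / mu = 4.857764e+21 / 3.986e14 = 1.218706e+07
Step 2: sqrt(1.218706e+07) = 3490.9975 s
Step 3: T = 2*pi * 3490.9975 = 21934.58 s
Step 4: T in hours = 21934.58 / 3600 = 6.093 hours

6.093


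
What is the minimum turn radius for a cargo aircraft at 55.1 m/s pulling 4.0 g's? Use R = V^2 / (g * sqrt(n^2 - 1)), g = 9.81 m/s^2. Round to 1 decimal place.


Step 1: V^2 = 55.1^2 = 3036.01
Step 2: n^2 - 1 = 4.0^2 - 1 = 15.0
Step 3: sqrt(15.0) = 3.872983
Step 4: R = 3036.01 / (9.81 * 3.872983) = 79.9 m

79.9


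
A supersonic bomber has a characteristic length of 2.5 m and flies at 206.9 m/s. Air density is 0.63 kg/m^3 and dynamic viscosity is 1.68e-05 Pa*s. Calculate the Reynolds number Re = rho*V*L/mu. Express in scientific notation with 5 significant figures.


Step 1: Numerator = rho * V * L = 0.63 * 206.9 * 2.5 = 325.8675
Step 2: Re = 325.8675 / 1.68e-05
Step 3: Re = 1.9397e+07

1.9397e+07


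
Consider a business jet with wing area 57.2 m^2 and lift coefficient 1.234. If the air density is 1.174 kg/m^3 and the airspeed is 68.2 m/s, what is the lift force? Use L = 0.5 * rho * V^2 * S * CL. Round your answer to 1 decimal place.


Step 1: Calculate dynamic pressure q = 0.5 * 1.174 * 68.2^2 = 0.5 * 1.174 * 4651.24 = 2730.2779 Pa
Step 2: Multiply by wing area and lift coefficient: L = 2730.2779 * 57.2 * 1.234
Step 3: L = 156171.8947 * 1.234 = 192716.1 N

192716.1


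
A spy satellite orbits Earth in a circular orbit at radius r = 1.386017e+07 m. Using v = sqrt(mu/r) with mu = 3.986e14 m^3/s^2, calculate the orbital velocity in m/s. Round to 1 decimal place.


Step 1: mu / r = 3.986e14 / 1.386017e+07 = 28758666.0192
Step 2: v = sqrt(28758666.0192) = 5362.7 m/s

5362.7


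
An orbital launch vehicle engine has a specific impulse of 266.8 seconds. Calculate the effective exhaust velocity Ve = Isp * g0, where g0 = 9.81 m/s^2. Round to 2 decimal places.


Step 1: Ve = Isp * g0 = 266.8 * 9.81
Step 2: Ve = 2617.31 m/s

2617.31


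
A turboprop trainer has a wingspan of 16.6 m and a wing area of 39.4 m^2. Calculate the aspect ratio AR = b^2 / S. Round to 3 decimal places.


Step 1: b^2 = 16.6^2 = 275.56
Step 2: AR = 275.56 / 39.4 = 6.994

6.994


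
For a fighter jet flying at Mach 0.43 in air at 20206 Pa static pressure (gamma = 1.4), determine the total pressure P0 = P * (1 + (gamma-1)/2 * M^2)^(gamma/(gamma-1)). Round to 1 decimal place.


Step 1: (gamma-1)/2 * M^2 = 0.2 * 0.1849 = 0.03698
Step 2: 1 + 0.03698 = 1.03698
Step 3: Exponent gamma/(gamma-1) = 3.5
Step 4: P0 = 20206 * 1.03698^3.5 = 22944.4 Pa

22944.4


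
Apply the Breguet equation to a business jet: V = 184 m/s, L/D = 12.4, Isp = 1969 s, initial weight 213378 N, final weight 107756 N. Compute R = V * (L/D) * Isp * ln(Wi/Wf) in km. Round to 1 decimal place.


Step 1: Coefficient = V * (L/D) * Isp = 184 * 12.4 * 1969 = 4492470.4 m
Step 2: Wi/Wf = 213378 / 107756 = 1.980196
Step 3: ln(1.980196) = 0.683196
Step 4: R = 4492470.4 * 0.683196 = 3069237.0 m = 3069.2 km

3069.2


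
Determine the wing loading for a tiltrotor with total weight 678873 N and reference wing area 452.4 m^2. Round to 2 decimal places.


Step 1: Wing loading = W / S = 678873 / 452.4
Step 2: Wing loading = 1500.60 N/m^2

1500.60


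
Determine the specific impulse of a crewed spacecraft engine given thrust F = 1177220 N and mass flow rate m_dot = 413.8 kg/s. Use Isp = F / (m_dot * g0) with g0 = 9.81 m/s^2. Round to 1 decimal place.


Step 1: m_dot * g0 = 413.8 * 9.81 = 4059.38
Step 2: Isp = 1177220 / 4059.38 = 290.0 s

290.0


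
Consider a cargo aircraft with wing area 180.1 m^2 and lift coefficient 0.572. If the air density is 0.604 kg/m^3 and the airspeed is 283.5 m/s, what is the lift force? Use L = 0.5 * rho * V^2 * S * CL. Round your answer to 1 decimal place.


Step 1: Calculate dynamic pressure q = 0.5 * 0.604 * 283.5^2 = 0.5 * 0.604 * 80372.25 = 24272.4195 Pa
Step 2: Multiply by wing area and lift coefficient: L = 24272.4195 * 180.1 * 0.572
Step 3: L = 4371462.7519 * 0.572 = 2500476.7 N

2500476.7


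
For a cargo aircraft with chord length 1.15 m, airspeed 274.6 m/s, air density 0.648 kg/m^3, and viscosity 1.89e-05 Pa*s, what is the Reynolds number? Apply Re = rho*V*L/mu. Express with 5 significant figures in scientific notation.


Step 1: Numerator = rho * V * L = 0.648 * 274.6 * 1.15 = 204.63192
Step 2: Re = 204.63192 / 1.89e-05
Step 3: Re = 1.0827e+07

1.0827e+07


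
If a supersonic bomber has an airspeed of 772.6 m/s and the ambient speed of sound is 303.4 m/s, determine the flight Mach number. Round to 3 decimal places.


Step 1: M = V / a = 772.6 / 303.4
Step 2: M = 2.546

2.546


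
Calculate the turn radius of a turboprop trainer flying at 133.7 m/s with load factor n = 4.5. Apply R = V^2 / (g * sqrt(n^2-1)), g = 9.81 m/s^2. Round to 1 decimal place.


Step 1: V^2 = 133.7^2 = 17875.69
Step 2: n^2 - 1 = 4.5^2 - 1 = 19.25
Step 3: sqrt(19.25) = 4.387482
Step 4: R = 17875.69 / (9.81 * 4.387482) = 415.3 m

415.3


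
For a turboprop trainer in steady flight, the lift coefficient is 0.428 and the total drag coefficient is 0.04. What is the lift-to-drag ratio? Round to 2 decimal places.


Step 1: L/D = CL / CD = 0.428 / 0.04
Step 2: L/D = 10.70

10.70


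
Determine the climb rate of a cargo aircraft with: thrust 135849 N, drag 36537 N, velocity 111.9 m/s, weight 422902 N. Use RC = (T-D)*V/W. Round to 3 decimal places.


Step 1: Excess thrust = T - D = 135849 - 36537 = 99312 N
Step 2: Excess power = 99312 * 111.9 = 11113012.8 W
Step 3: RC = 11113012.8 / 422902 = 26.278 m/s

26.278


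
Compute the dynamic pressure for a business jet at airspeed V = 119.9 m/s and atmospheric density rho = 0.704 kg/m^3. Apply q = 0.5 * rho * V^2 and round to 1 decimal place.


Step 1: V^2 = 119.9^2 = 14376.01
Step 2: q = 0.5 * 0.704 * 14376.01
Step 3: q = 5060.4 Pa

5060.4


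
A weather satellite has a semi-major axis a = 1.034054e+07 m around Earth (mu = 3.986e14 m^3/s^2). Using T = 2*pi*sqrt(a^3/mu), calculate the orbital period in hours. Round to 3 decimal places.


Step 1: a^3 / mu = 1.105681e+21 / 3.986e14 = 2.773910e+06
Step 2: sqrt(2.773910e+06) = 1665.5059 s
Step 3: T = 2*pi * 1665.5059 = 10464.68 s
Step 4: T in hours = 10464.68 / 3600 = 2.907 hours

2.907


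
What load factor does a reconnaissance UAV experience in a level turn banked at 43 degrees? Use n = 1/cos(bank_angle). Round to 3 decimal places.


Step 1: Convert 43 degrees to radians = 0.750492
Step 2: cos(43 deg) = 0.731354
Step 3: n = 1 / 0.731354 = 1.367

1.367


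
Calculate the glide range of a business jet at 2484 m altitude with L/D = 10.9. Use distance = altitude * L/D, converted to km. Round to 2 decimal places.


Step 1: Glide distance = altitude * L/D = 2484 * 10.9 = 27075.6 m
Step 2: Convert to km: 27075.6 / 1000 = 27.08 km

27.08


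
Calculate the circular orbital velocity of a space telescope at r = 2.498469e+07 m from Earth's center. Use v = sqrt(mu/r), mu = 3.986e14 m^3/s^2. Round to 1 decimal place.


Step 1: mu / r = 3.986e14 / 2.498469e+07 = 15953770.0888
Step 2: v = sqrt(15953770.0888) = 3994.2 m/s

3994.2


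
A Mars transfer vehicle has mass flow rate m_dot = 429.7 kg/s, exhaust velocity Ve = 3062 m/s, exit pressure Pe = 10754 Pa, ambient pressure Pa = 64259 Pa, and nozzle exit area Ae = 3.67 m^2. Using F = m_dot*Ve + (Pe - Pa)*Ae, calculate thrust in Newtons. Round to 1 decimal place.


Step 1: Momentum thrust = m_dot * Ve = 429.7 * 3062 = 1315741.4 N
Step 2: Pressure thrust = (Pe - Pa) * Ae = (10754 - 64259) * 3.67 = -196363.35 N
Step 3: Total thrust F = 1315741.4 + -196363.35 = 1119378.1 N

1119378.1


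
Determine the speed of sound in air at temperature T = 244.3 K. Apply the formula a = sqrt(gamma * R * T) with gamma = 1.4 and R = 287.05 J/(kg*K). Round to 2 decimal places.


Step 1: gamma * R * T = 1.4 * 287.05 * 244.3 = 98176.841
Step 2: a = sqrt(98176.841) = 313.33 m/s

313.33


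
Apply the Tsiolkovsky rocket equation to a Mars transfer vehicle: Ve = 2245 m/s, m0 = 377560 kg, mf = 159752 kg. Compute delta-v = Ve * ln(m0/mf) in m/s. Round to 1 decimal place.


Step 1: Mass ratio m0/mf = 377560 / 159752 = 2.363413
Step 2: ln(2.363413) = 0.860107
Step 3: delta-v = 2245 * 0.860107 = 1930.9 m/s

1930.9


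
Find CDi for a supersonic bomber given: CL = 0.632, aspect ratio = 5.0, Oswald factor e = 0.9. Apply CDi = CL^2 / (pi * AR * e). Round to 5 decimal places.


Step 1: CL^2 = 0.632^2 = 0.399424
Step 2: pi * AR * e = 3.14159 * 5.0 * 0.9 = 14.137167
Step 3: CDi = 0.399424 / 14.137167 = 0.02825

0.02825


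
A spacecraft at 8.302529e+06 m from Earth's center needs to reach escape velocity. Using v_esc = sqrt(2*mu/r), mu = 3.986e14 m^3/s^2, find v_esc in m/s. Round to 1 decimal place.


Step 1: 2*mu/r = 2 * 3.986e14 / 8.302529e+06 = 96018935.917
Step 2: v_esc = sqrt(96018935.917) = 9798.9 m/s

9798.9


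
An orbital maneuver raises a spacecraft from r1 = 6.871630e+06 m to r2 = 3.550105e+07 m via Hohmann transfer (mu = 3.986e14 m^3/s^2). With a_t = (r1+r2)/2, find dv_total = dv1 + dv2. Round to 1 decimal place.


Step 1: Transfer semi-major axis a_t = (6.871630e+06 + 3.550105e+07) / 2 = 2.118634e+07 m
Step 2: v1 (circular at r1) = sqrt(mu/r1) = 7616.21 m/s
Step 3: v_t1 = sqrt(mu*(2/r1 - 1/a_t)) = 9858.97 m/s
Step 4: dv1 = |9858.97 - 7616.21| = 2242.76 m/s
Step 5: v2 (circular at r2) = 3350.8 m/s, v_t2 = 1908.31 m/s
Step 6: dv2 = |3350.8 - 1908.31| = 1442.48 m/s
Step 7: Total delta-v = 2242.76 + 1442.48 = 3685.2 m/s

3685.2


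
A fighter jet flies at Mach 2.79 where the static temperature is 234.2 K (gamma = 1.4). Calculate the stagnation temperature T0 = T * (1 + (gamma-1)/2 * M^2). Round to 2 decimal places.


Step 1: (gamma-1)/2 = 0.2
Step 2: M^2 = 7.7841
Step 3: 1 + 0.2 * 7.7841 = 2.55682
Step 4: T0 = 234.2 * 2.55682 = 598.81 K

598.81


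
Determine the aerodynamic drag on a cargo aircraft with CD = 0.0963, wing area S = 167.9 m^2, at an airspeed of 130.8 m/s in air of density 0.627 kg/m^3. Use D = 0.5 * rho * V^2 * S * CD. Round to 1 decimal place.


Step 1: Dynamic pressure q = 0.5 * 0.627 * 130.8^2 = 5363.5586 Pa
Step 2: Drag D = q * S * CD = 5363.5586 * 167.9 * 0.0963
Step 3: D = 86722.1 N

86722.1


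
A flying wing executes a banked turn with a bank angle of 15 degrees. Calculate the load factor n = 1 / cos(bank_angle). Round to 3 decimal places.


Step 1: Convert 15 degrees to radians = 0.261799
Step 2: cos(15 deg) = 0.965926
Step 3: n = 1 / 0.965926 = 1.035

1.035


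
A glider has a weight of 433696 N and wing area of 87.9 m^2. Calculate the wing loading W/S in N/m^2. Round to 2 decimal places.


Step 1: Wing loading = W / S = 433696 / 87.9
Step 2: Wing loading = 4933.97 N/m^2

4933.97


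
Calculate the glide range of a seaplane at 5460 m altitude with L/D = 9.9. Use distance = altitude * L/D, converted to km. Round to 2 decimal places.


Step 1: Glide distance = altitude * L/D = 5460 * 9.9 = 54054.0 m
Step 2: Convert to km: 54054.0 / 1000 = 54.05 km

54.05


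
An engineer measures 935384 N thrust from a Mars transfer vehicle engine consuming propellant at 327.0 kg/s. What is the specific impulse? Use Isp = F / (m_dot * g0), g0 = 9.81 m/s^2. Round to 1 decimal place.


Step 1: m_dot * g0 = 327.0 * 9.81 = 3207.87
Step 2: Isp = 935384 / 3207.87 = 291.6 s

291.6


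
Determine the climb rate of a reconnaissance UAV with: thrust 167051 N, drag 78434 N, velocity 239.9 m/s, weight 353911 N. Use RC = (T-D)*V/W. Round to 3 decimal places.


Step 1: Excess thrust = T - D = 167051 - 78434 = 88617 N
Step 2: Excess power = 88617 * 239.9 = 21259218.3 W
Step 3: RC = 21259218.3 / 353911 = 60.069 m/s

60.069


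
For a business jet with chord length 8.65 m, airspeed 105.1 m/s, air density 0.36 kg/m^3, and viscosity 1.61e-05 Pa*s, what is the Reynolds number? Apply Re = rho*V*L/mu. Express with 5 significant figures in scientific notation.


Step 1: Numerator = rho * V * L = 0.36 * 105.1 * 8.65 = 327.2814
Step 2: Re = 327.2814 / 1.61e-05
Step 3: Re = 2.0328e+07

2.0328e+07


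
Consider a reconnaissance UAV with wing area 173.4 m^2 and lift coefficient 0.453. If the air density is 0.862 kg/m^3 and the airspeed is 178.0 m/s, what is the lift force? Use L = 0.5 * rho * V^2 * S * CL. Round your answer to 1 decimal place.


Step 1: Calculate dynamic pressure q = 0.5 * 0.862 * 178.0^2 = 0.5 * 0.862 * 31684.0 = 13655.804 Pa
Step 2: Multiply by wing area and lift coefficient: L = 13655.804 * 173.4 * 0.453
Step 3: L = 2367916.4136 * 0.453 = 1072666.1 N

1072666.1


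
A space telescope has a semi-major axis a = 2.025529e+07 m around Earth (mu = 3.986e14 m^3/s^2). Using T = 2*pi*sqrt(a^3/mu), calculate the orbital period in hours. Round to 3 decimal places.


Step 1: a^3 / mu = 8.310275e+21 / 3.986e14 = 2.084866e+07
Step 2: sqrt(2.084866e+07) = 4566.0331 s
Step 3: T = 2*pi * 4566.0331 = 28689.23 s
Step 4: T in hours = 28689.23 / 3600 = 7.969 hours

7.969


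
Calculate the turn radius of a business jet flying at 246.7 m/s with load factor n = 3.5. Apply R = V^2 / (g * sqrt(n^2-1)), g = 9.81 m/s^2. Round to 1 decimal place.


Step 1: V^2 = 246.7^2 = 60860.89
Step 2: n^2 - 1 = 3.5^2 - 1 = 11.25
Step 3: sqrt(11.25) = 3.354102
Step 4: R = 60860.89 / (9.81 * 3.354102) = 1849.7 m

1849.7


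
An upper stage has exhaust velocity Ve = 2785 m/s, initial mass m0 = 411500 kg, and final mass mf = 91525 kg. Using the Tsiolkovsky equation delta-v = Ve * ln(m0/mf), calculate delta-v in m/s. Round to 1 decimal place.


Step 1: Mass ratio m0/mf = 411500 / 91525 = 4.496039
Step 2: ln(4.496039) = 1.503197
Step 3: delta-v = 2785 * 1.503197 = 4186.4 m/s

4186.4


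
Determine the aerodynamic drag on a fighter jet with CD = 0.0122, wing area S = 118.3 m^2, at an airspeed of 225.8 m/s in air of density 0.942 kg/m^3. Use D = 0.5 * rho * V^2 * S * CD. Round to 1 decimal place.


Step 1: Dynamic pressure q = 0.5 * 0.942 * 225.8^2 = 24014.2364 Pa
Step 2: Drag D = q * S * CD = 24014.2364 * 118.3 * 0.0122
Step 3: D = 34658.8 N

34658.8


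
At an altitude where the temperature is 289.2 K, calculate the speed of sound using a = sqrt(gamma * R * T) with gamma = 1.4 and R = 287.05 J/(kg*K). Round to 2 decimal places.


Step 1: gamma * R * T = 1.4 * 287.05 * 289.2 = 116220.804
Step 2: a = sqrt(116220.804) = 340.91 m/s

340.91


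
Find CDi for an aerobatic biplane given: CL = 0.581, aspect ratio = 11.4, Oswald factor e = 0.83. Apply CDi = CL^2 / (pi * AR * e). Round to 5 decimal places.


Step 1: CL^2 = 0.581^2 = 0.337561
Step 2: pi * AR * e = 3.14159 * 11.4 * 0.83 = 29.72575
Step 3: CDi = 0.337561 / 29.72575 = 0.01136

0.01136


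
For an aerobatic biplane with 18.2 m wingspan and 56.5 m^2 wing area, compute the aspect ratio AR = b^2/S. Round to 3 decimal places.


Step 1: b^2 = 18.2^2 = 331.24
Step 2: AR = 331.24 / 56.5 = 5.863

5.863


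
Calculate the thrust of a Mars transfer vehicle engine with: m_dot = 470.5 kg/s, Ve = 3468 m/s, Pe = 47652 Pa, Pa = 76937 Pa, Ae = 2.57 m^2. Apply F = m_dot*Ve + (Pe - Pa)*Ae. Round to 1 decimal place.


Step 1: Momentum thrust = m_dot * Ve = 470.5 * 3468 = 1631694.0 N
Step 2: Pressure thrust = (Pe - Pa) * Ae = (47652 - 76937) * 2.57 = -75262.45 N
Step 3: Total thrust F = 1631694.0 + -75262.45 = 1556431.6 N

1556431.6


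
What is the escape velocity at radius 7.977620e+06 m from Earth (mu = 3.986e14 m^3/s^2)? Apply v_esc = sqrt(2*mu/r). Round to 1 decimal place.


Step 1: 2*mu/r = 2 * 3.986e14 / 7.977620e+06 = 99929552.9243
Step 2: v_esc = sqrt(99929552.9243) = 9996.5 m/s

9996.5


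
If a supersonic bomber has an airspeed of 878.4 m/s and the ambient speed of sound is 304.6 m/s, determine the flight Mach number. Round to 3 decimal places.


Step 1: M = V / a = 878.4 / 304.6
Step 2: M = 2.884

2.884


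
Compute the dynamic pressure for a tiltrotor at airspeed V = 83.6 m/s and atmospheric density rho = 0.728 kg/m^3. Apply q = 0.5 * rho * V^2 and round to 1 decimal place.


Step 1: V^2 = 83.6^2 = 6988.96
Step 2: q = 0.5 * 0.728 * 6988.96
Step 3: q = 2544.0 Pa

2544.0


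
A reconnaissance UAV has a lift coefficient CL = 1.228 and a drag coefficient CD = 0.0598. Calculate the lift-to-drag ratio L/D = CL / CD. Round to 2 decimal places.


Step 1: L/D = CL / CD = 1.228 / 0.0598
Step 2: L/D = 20.54

20.54


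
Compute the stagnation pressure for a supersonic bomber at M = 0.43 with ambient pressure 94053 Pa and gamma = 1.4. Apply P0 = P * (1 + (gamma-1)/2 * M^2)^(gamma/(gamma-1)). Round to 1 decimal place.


Step 1: (gamma-1)/2 * M^2 = 0.2 * 0.1849 = 0.03698
Step 2: 1 + 0.03698 = 1.03698
Step 3: Exponent gamma/(gamma-1) = 3.5
Step 4: P0 = 94053 * 1.03698^3.5 = 106799.4 Pa

106799.4


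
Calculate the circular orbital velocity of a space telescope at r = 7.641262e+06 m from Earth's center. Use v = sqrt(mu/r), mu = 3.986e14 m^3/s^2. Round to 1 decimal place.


Step 1: mu / r = 3.986e14 / 7.641262e+06 = 52164158.2241
Step 2: v = sqrt(52164158.2241) = 7222.5 m/s

7222.5


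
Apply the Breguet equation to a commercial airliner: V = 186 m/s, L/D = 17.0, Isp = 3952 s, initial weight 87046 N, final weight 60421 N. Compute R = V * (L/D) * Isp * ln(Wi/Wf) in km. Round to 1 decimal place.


Step 1: Coefficient = V * (L/D) * Isp = 186 * 17.0 * 3952 = 12496224.0 m
Step 2: Wi/Wf = 87046 / 60421 = 1.440658
Step 3: ln(1.440658) = 0.3651
Step 4: R = 12496224.0 * 0.3651 = 4562371.2 m = 4562.4 km

4562.4


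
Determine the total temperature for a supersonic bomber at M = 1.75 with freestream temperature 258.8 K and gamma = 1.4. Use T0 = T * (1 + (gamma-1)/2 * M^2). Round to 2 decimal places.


Step 1: (gamma-1)/2 = 0.2
Step 2: M^2 = 3.0625
Step 3: 1 + 0.2 * 3.0625 = 1.6125
Step 4: T0 = 258.8 * 1.6125 = 417.32 K

417.32


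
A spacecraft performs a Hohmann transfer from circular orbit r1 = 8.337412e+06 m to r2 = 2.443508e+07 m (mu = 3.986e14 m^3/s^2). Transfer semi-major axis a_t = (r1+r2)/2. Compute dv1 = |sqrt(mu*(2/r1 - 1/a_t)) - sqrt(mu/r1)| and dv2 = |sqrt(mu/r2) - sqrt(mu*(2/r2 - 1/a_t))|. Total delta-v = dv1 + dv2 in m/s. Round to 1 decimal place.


Step 1: Transfer semi-major axis a_t = (8.337412e+06 + 2.443508e+07) / 2 = 1.638625e+07 m
Step 2: v1 (circular at r1) = sqrt(mu/r1) = 6914.38 m/s
Step 3: v_t1 = sqrt(mu*(2/r1 - 1/a_t)) = 8443.45 m/s
Step 4: dv1 = |8443.45 - 6914.38| = 1529.08 m/s
Step 5: v2 (circular at r2) = 4038.89 m/s, v_t2 = 2880.96 m/s
Step 6: dv2 = |4038.89 - 2880.96| = 1157.92 m/s
Step 7: Total delta-v = 1529.08 + 1157.92 = 2687.0 m/s

2687.0


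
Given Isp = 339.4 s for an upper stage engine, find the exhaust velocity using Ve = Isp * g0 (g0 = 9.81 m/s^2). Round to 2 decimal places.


Step 1: Ve = Isp * g0 = 339.4 * 9.81
Step 2: Ve = 3329.51 m/s

3329.51


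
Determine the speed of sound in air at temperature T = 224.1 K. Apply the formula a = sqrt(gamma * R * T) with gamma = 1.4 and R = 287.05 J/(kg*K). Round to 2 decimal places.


Step 1: gamma * R * T = 1.4 * 287.05 * 224.1 = 90059.067
Step 2: a = sqrt(90059.067) = 300.10 m/s

300.10


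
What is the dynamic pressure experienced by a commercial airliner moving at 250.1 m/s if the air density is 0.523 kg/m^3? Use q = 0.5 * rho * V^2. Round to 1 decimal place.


Step 1: V^2 = 250.1^2 = 62550.01
Step 2: q = 0.5 * 0.523 * 62550.01
Step 3: q = 16356.8 Pa

16356.8


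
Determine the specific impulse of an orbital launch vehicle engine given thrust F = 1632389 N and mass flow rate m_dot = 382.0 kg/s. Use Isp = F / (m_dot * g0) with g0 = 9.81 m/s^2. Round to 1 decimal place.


Step 1: m_dot * g0 = 382.0 * 9.81 = 3747.42
Step 2: Isp = 1632389 / 3747.42 = 435.6 s

435.6


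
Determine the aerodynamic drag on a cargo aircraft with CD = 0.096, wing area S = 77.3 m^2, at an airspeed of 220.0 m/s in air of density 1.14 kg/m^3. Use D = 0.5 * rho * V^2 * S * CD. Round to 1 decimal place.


Step 1: Dynamic pressure q = 0.5 * 1.14 * 220.0^2 = 27588.0 Pa
Step 2: Drag D = q * S * CD = 27588.0 * 77.3 * 0.096
Step 3: D = 204725.0 N

204725.0


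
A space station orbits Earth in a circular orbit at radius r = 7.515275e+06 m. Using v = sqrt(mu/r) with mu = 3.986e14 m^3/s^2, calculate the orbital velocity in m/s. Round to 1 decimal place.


Step 1: mu / r = 3.986e14 / 7.515275e+06 = 53038644.6271
Step 2: v = sqrt(53038644.6271) = 7282.8 m/s

7282.8


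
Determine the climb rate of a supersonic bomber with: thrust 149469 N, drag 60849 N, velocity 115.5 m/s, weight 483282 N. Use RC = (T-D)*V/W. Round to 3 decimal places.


Step 1: Excess thrust = T - D = 149469 - 60849 = 88620 N
Step 2: Excess power = 88620 * 115.5 = 10235610.0 W
Step 3: RC = 10235610.0 / 483282 = 21.179 m/s

21.179


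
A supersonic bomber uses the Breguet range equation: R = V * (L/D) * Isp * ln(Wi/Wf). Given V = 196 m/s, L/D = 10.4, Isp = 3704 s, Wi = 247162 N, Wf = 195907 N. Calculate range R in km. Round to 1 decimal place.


Step 1: Coefficient = V * (L/D) * Isp = 196 * 10.4 * 3704 = 7550233.6 m
Step 2: Wi/Wf = 247162 / 195907 = 1.261629
Step 3: ln(1.261629) = 0.232404
Step 4: R = 7550233.6 * 0.232404 = 1754704.0 m = 1754.7 km

1754.7


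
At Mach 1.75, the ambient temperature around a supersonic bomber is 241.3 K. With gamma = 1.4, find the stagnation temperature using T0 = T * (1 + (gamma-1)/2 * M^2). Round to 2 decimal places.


Step 1: (gamma-1)/2 = 0.2
Step 2: M^2 = 3.0625
Step 3: 1 + 0.2 * 3.0625 = 1.6125
Step 4: T0 = 241.3 * 1.6125 = 389.10 K

389.10


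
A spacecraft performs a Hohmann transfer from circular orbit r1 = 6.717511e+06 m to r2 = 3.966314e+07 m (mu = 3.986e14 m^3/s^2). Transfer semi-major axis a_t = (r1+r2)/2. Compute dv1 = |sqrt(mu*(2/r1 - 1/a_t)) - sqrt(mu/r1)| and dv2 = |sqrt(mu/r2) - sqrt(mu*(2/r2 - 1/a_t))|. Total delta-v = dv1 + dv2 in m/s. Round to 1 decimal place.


Step 1: Transfer semi-major axis a_t = (6.717511e+06 + 3.966314e+07) / 2 = 2.319033e+07 m
Step 2: v1 (circular at r1) = sqrt(mu/r1) = 7703.08 m/s
Step 3: v_t1 = sqrt(mu*(2/r1 - 1/a_t)) = 10074.06 m/s
Step 4: dv1 = |10074.06 - 7703.08| = 2370.98 m/s
Step 5: v2 (circular at r2) = 3170.12 m/s, v_t2 = 1706.18 m/s
Step 6: dv2 = |3170.12 - 1706.18| = 1463.93 m/s
Step 7: Total delta-v = 2370.98 + 1463.93 = 3834.9 m/s

3834.9


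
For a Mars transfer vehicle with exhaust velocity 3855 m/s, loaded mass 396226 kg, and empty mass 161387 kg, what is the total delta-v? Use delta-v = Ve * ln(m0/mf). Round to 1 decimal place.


Step 1: Mass ratio m0/mf = 396226 / 161387 = 2.45513
Step 2: ln(2.45513) = 0.89818
Step 3: delta-v = 3855 * 0.89818 = 3462.5 m/s

3462.5


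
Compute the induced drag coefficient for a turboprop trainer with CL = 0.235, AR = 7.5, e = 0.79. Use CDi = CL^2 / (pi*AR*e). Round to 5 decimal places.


Step 1: CL^2 = 0.235^2 = 0.055225
Step 2: pi * AR * e = 3.14159 * 7.5 * 0.79 = 18.613936
Step 3: CDi = 0.055225 / 18.613936 = 0.00297

0.00297


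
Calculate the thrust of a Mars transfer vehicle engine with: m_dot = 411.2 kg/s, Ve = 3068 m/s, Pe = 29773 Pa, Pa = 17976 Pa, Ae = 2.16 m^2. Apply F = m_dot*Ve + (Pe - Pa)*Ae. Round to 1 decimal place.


Step 1: Momentum thrust = m_dot * Ve = 411.2 * 3068 = 1261561.6 N
Step 2: Pressure thrust = (Pe - Pa) * Ae = (29773 - 17976) * 2.16 = 25481.52 N
Step 3: Total thrust F = 1261561.6 + 25481.52 = 1287043.1 N

1287043.1


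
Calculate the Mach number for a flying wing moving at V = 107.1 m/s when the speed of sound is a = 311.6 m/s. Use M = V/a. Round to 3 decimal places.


Step 1: M = V / a = 107.1 / 311.6
Step 2: M = 0.344

0.344


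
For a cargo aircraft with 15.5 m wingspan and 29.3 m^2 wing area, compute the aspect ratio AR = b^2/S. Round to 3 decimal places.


Step 1: b^2 = 15.5^2 = 240.25
Step 2: AR = 240.25 / 29.3 = 8.200

8.200


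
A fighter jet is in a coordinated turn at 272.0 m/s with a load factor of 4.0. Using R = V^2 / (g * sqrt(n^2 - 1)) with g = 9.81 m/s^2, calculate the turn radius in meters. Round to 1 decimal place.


Step 1: V^2 = 272.0^2 = 73984.0
Step 2: n^2 - 1 = 4.0^2 - 1 = 15.0
Step 3: sqrt(15.0) = 3.872983
Step 4: R = 73984.0 / (9.81 * 3.872983) = 1947.3 m

1947.3


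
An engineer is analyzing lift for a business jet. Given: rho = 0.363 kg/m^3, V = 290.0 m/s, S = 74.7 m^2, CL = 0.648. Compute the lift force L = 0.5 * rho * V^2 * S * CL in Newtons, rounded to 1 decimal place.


Step 1: Calculate dynamic pressure q = 0.5 * 0.363 * 290.0^2 = 0.5 * 0.363 * 84100.0 = 15264.15 Pa
Step 2: Multiply by wing area and lift coefficient: L = 15264.15 * 74.7 * 0.648
Step 3: L = 1140232.005 * 0.648 = 738870.3 N

738870.3
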